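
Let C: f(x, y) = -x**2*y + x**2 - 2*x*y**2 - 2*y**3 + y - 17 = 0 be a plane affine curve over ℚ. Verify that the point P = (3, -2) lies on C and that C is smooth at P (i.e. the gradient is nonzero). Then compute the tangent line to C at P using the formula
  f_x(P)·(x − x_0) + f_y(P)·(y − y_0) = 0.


Tangent line at P: 10*x - 8*y - 46 = 0.

Step 1: f(3, -2) = 0, so P lies on C.
Step 2: partial derivatives
  f_x(x, y) = -2*x*y + 2*x - 2*y**2, f_y(x, y) = -x**2 - 4*x*y - 6*y**2 + 1.
  f_x(P) = 10, f_y(P) = -8 (gradient nonzero, so P is smooth).
Step 3: tangent line at P: 10·(x − 3) + -8·(y − -2) = 0.
Expanding: 10*x - 8*y - 46 = 0.


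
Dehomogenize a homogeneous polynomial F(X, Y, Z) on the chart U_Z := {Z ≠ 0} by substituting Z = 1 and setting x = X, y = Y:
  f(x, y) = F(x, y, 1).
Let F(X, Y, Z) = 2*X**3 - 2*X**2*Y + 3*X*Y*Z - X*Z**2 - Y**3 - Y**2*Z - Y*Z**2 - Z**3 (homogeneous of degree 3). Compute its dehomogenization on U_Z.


f(x, y) = 2*x**3 - 2*x**2*y + 3*x*y - x - y**3 - y**2 - y - 1

On U_Z we set Z = 1. Each monomial c·X^i·Y^j·Z^k in F becomes c·x^i·y^j·1^k = c·x^i·y^j.
Substituting Z = 1: F(X, Y, 1) = 2*x**3 - 2*x**2*y + 3*x*y - x - y**3 - y**2 - y - 1.
Note: deg(f) ≤ deg(F) = 3; strict inequality happens when F is divisible by Z (lost terms).


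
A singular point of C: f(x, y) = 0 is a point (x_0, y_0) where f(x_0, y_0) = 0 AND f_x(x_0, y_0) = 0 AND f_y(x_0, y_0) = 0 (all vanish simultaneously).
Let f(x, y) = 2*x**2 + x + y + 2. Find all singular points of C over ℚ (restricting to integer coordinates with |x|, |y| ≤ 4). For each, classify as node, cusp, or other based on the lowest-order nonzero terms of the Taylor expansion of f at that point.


No singular points in the scanned grid; C is smooth there.

Compute partial derivatives:
  f_x = 4*x + 1.
  f_y = 1.
f_y = 1 is a nonzero constant, so f_y never vanishes: no point (x, y) can satisfy f = f_x = f_y = 0. In particular no (x, y) ∈ {−4, ..., 4}² is singular; the curve is smooth.


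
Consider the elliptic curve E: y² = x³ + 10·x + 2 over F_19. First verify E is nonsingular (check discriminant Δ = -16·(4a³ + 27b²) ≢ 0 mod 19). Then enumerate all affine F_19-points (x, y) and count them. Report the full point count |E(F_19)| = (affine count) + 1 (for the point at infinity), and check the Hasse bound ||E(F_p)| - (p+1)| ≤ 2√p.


Affine points = {(2, 7), (2, 12), (4, 7), (4, 12), (5, 5), (5, 14), (7, 4), (7, 15), (8, 9), (8, 10), (9, 2), (9, 17), (10, 0), (12, 8), (12, 11), (13, 7), (13, 12), (14, 6), (14, 13)}; affine count = 19; |E(F_19)| = 20.

Discriminant check: Δ ∝ 4a³ + 27b² = 4·10³ + 27·2² = 4·1000 + 27·4 ≡ 4 (mod 19). Nonzero ⇒ E is nonsingular.
For each x ∈ F_19, compute rhs = x³ + 10·x + 2 mod 19, then count y ∈ F_19 with y² ≡ rhs.
  x = 0: rhs = 2, matching y values: none (0 points).
  x = 1: rhs = 13, matching y values: none (0 points).
  x = 2: rhs = 11, matching y values: 7, 12 (2 points).
  x = 3: rhs = 2, matching y values: none (0 points).
  x = 4: rhs = 11, matching y values: 7, 12 (2 points).
  x = 5: rhs = 6, matching y values: 5, 14 (2 points).
  x = 6: rhs = 12, matching y values: none (0 points).
  x = 7: rhs = 16, matching y values: 4, 15 (2 points).
  x = 8: rhs = 5, matching y values: 9, 10 (2 points).
  x = 9: rhs = 4, matching y values: 2, 17 (2 points).
  x = 10: rhs = 0, matching y values: 0 (1 points).
  x = 11: rhs = 18, matching y values: none (0 points).
  x = 12: rhs = 7, matching y values: 8, 11 (2 points).
  x = 13: rhs = 11, matching y values: 7, 12 (2 points).
  x = 14: rhs = 17, matching y values: 6, 13 (2 points).
  x = 15: rhs = 12, matching y values: none (0 points).
  x = 16: rhs = 2, matching y values: none (0 points).
  x = 17: rhs = 12, matching y values: none (0 points).
  x = 18: rhs = 10, matching y values: none (0 points).
Total affine count: 19.
Full point count |E(F_19)| = 19 + 1 = 20.
Hasse bound: |20 − (19+1)| = |0| = 0 ≤ 2√19 ≈ 8.7178 ✓.


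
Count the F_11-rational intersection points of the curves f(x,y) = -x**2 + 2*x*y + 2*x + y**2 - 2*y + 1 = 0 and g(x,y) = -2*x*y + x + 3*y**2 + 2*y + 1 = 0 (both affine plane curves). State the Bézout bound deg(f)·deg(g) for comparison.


Common zeros: ∅; count = 0; Bézout bound = 4.

deg(f) = 2, deg(g) = 2, so Bézout bound = 4.
Scan x ∈ F_11. For each x, list the y ∈ F_11 with f(x, y) ≡ 0 and those with g(x, y) ≡ 0 (mod 11); the common zeros in that column are the intersection.
  x = 0: f ≡ 0 at y ∈ {1}; g ≡ 0 at y ∈ {6, 8}; common: ∅.
  x = 1: f ≡ 0 at y ∈ {3, 8}; g ≡ 0 at y ∈ {5, 6}; common: ∅.
  x = 2: f ≡ 0 at y ∈ {10}; g ≡ 0 at y ∈ {2, 6}; common: ∅.
  x = 3: f ≡ 0 at y ∈ ∅; g ≡ 0 at y ∈ {6, 10}; common: ∅.
  x = 4: f ≡ 0 at y ∈ {1, 4}; g ≡ 0 at y ∈ {6, 7}; common: ∅.
  x = 5: f ≡ 0 at y ∈ ∅; g ≡ 0 at y ∈ {4, 6}; common: ∅.
  x = 6: f ≡ 0 at y ∈ {4, 8}; g ≡ 0 at y ∈ {1, 6}; common: ∅.
  x = 7: f ≡ 0 at y ∈ {3, 7}; g ≡ 0 at y ∈ {6, 9}; common: ∅.
  x = 8: f ≡ 0 at y ∈ ∅; g ≡ 0 at y ∈ {6}; common: ∅.
  x = 9: f ≡ 0 at y ∈ {7, 10}; g ≡ 0 at y ∈ {3, 6}; common: ∅.
  x = 10: f ≡ 0 at y ∈ ∅; g ≡ 0 at y ∈ {0, 6}; common: ∅.
Collecting: common zeros = ∅, so the count is 0.
Comparison with the Bézout bound: 0 ≤ 4 = deg(f)·deg(g), as expected for curves with no common component (the affine F_11-count falls short of the bound because intersections may lie at infinity, over extension fields, or carry multiplicity).


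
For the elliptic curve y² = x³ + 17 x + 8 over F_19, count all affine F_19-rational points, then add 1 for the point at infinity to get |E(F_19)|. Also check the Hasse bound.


Affine points = {(1, 8), (1, 11), (4, 8), (4, 11), (5, 3), (5, 16), (9, 4), (9, 15), (10, 0), (11, 5), (11, 14), (14, 8), (14, 11), (15, 3), (15, 16), (16, 5), (16, 14), (17, 2), (17, 17), (18, 3), (18, 16)}; affine count = 21; |E(F_19)| = 22.

Discriminant check: Δ ∝ 4a³ + 27b² = 4·17³ + 27·8² = 4·4913 + 27·64 ≡ 5 (mod 19). Nonzero ⇒ E is nonsingular.
For each x ∈ F_19, compute rhs = x³ + 17·x + 8 mod 19, then count y ∈ F_19 with y² ≡ rhs.
  x = 0: rhs = 8, matching y values: none (0 points).
  x = 1: rhs = 7, matching y values: 8, 11 (2 points).
  x = 2: rhs = 12, matching y values: none (0 points).
  x = 3: rhs = 10, matching y values: none (0 points).
  x = 4: rhs = 7, matching y values: 8, 11 (2 points).
  x = 5: rhs = 9, matching y values: 3, 16 (2 points).
  x = 6: rhs = 3, matching y values: none (0 points).
  x = 7: rhs = 14, matching y values: none (0 points).
  x = 8: rhs = 10, matching y values: none (0 points).
  x = 9: rhs = 16, matching y values: 4, 15 (2 points).
  x = 10: rhs = 0, matching y values: 0 (1 points).
  x = 11: rhs = 6, matching y values: 5, 14 (2 points).
  x = 12: rhs = 2, matching y values: none (0 points).
  x = 13: rhs = 13, matching y values: none (0 points).
  x = 14: rhs = 7, matching y values: 8, 11 (2 points).
  x = 15: rhs = 9, matching y values: 3, 16 (2 points).
  x = 16: rhs = 6, matching y values: 5, 14 (2 points).
  x = 17: rhs = 4, matching y values: 2, 17 (2 points).
  x = 18: rhs = 9, matching y values: 3, 16 (2 points).
Total affine count: 21.
Full point count |E(F_19)| = 21 + 1 = 22.
Hasse bound: |22 − (19+1)| = |2| = 2 ≤ 2√19 ≈ 8.7178 ✓.


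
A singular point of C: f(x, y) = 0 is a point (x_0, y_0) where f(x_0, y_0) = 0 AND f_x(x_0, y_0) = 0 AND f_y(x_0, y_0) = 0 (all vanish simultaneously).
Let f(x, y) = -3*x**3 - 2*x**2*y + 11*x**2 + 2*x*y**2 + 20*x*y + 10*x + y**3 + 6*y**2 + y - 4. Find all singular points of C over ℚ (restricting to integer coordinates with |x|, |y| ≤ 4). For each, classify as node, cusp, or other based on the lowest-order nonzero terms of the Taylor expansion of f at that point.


Singular points: {(2, -3)}; classification: node.

Compute partial derivatives:
  f_x = -9*x**2 - 4*x*y + 22*x + 2*y**2 + 20*y + 10.
  f_y = -2*x**2 + 4*x*y + 20*x + 3*y**2 + 12*y + 1.
Scan x_0 ∈ {−4, ..., 4}. For each x_0, f_y(x_0, y) is a polynomial in y; find its integer roots y ∈ {−4, ..., 4}, then test f_x and f at those candidates.
  x = -4: f_y(-4, y) = 3*y**2 - 4*y - 111; no integer root y with |y| ≤ 4.
  x = -3: f_y(-3, y) = 3*y**2 - 77; no integer root y with |y| ≤ 4.
  x = -2: f_y(-2, y) = 3*y**2 + 4*y - 47; no integer root y with |y| ≤ 4.
  x = -1: f_y(-1, y) = 3*y**2 + 8*y - 21; no integer root y with |y| ≤ 4.
  x = 0: f_y(0, y) = 3*y**2 + 12*y + 1; no integer root y with |y| ≤ 4.
  x = 1: f_y(1, y) = 3*y**2 + 16*y + 19; no integer root y with |y| ≤ 4.
  x = 2: f_y(2, y) = 3*y**2 + 20*y + 33; vanishes at y ∈ {-3}. (2, -3): f_x = 0, f = 0 — SINGULAR.
  x = 3: f_y(3, y) = 3*y**2 + 24*y + 43; no integer root y with |y| ≤ 4.
  x = 4: f_y(4, y) = 3*y**2 + 28*y + 49; no integer root y with |y| ≤ 4.
Only singular point on the grid: (2, -3).
Classify: substitute x = 2 + u, y = -3 + v and expand: f = -3*u**3 - 2*u**2*v - u**2 + 2*u*v**2 + v**3 + v**2.
No constant or linear terms (consistent with a singular point). Quadratic part: -u**2 + v**2. Cubic part: -3*u**3 - 2*u**2*v + 2*u*v**2 + v**3.
The quadratic part v**2 - u**2 = (v − u)(v + u) splits into two distinct linear factors, so there are two distinct tangent lines y − -3 = ±(x − 2) — this is a node (ordinary double point).
Classification: node.


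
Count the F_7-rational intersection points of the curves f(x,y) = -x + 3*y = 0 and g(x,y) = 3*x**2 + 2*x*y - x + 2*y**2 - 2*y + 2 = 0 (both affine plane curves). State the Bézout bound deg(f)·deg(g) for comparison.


Common zeros: {(4, 6)}; count = 1; Bézout bound = 2.

deg(f) = 1, deg(g) = 2, so Bézout bound = 2.
Scan x ∈ F_7. For each x, list the y ∈ F_7 with f(x, y) ≡ 0 and those with g(x, y) ≡ 0 (mod 7); the common zeros in that column are the intersection.
  x = 0: f ≡ 0 at y ∈ {0}; g ≡ 0 at y ∈ {3, 5}; common: ∅.
  x = 1: f ≡ 0 at y ∈ {5}; g ≡ 0 at y ∈ ∅; common: ∅.
  x = 2: f ≡ 0 at y ∈ {3}; g ≡ 0 at y ∈ ∅; common: ∅.
  x = 3: f ≡ 0 at y ∈ {1}; g ≡ 0 at y ∈ {2, 3}; common: ∅.
  x = 4: f ≡ 0 at y ∈ {6}; g ≡ 0 at y ∈ {5, 6}; common: {6}.
  x = 5: f ≡ 0 at y ∈ {4}; g ≡ 0 at y ∈ ∅; common: ∅.
  x = 6: f ≡ 0 at y ∈ {2}; g ≡ 0 at y ∈ ∅; common: ∅.
Collecting: common zeros = {(4, 6)}, so the count is 1.
Comparison with the Bézout bound: 1 ≤ 2 = deg(f)·deg(g), as expected for curves with no common component (the affine F_7-count falls short of the bound because intersections may lie at infinity, over extension fields, or carry multiplicity).


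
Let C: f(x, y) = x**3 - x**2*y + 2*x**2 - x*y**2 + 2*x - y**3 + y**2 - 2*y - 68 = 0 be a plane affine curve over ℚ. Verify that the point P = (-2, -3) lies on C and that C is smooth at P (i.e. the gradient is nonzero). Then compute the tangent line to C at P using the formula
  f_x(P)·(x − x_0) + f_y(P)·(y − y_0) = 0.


Tangent line at P: -15*x - 51*y - 183 = 0.

Step 1: f(-2, -3) = 0, so P lies on C.
Step 2: partial derivatives
  f_x(x, y) = 3*x**2 - 2*x*y + 4*x - y**2 + 2, f_y(x, y) = -x**2 - 2*x*y - 3*y**2 + 2*y - 2.
  f_x(P) = -15, f_y(P) = -51 (gradient nonzero, so P is smooth).
Step 3: tangent line at P: -15·(x − -2) + -51·(y − -3) = 0.
Expanding: -15*x - 51*y - 183 = 0.


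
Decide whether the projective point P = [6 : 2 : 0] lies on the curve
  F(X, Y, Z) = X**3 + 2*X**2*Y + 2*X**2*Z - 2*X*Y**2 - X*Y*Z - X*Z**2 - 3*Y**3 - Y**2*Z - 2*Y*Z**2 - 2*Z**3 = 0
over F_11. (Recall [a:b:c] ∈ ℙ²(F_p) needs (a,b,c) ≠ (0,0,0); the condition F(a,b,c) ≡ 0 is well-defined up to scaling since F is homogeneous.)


F(6,2,0) ≡ 2 (mod 11); P is NOT on the curve.

Evaluate F(6, 2, 0) term-by-term (mod 11).
  X**3 ↦ 1·216·1·1 = 216
  2*X**2*Y ↦ 2·36·2·1 = 144
  2*X**2*Z ↦ 2·36·1·0 = 0
  -2*X*Y**2 ↦ -2·6·4·1 = -48
  -X*Y*Z ↦ -1·6·2·0 = 0
  -X*Z**2 ↦ -1·6·1·0 = 0
  -3*Y**3 ↦ -3·1·8·1 = -24
  -Y**2*Z ↦ -1·1·4·0 = 0
  -2*Y*Z**2 ↦ -2·1·2·0 = 0
  -2*Z**3 ↦ -2·1·1·0 = 0
Sum: F(6, 2, 0) = (216) + (144) + (0) + (-48) + (0) + (0) + (-24) + (0) + (0) + (0) = 288.
Reducing mod 11: 288 ≡ 2 (mod 11).
Since F(a, b, c) ≡ 2 ≠ 0 (mod 11), P does NOT lie on the curve.


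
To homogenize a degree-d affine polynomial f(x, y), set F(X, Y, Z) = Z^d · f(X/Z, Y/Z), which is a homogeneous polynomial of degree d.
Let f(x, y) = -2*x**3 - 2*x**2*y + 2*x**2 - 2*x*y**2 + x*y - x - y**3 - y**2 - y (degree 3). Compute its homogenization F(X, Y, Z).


F(X, Y, Z) = -2*X**3 - 2*X**2*Y + 2*X**2*Z - 2*X*Y**2 + X*Y*Z - X*Z**2 - Y**3 - Y**2*Z - Y*Z**2

deg(f) = 3.
Substitute x = X/Z, y = Y/Z into f, then multiply by Z^3.
  monomial -2·x^3·y^0 ↦ -2·X^3·Y^0·Z^0.
  monomial -2·x^2·y^1 ↦ -2·X^2·Y^1·Z^0.
  monomial 2·x^2·y^0 ↦ 2·X^2·Y^0·Z^1.
  monomial -2·x^1·y^2 ↦ -2·X^1·Y^2·Z^0.
  monomial 1·x^1·y^1 ↦ 1·X^1·Y^1·Z^1.
  monomial -1·x^1·y^0 ↦ -1·X^1·Y^0·Z^2.
  monomial -1·x^0·y^3 ↦ -1·X^0·Y^3·Z^0.
  monomial -1·x^0·y^2 ↦ -1·X^0·Y^2·Z^1.
  monomial -1·x^0·y^1 ↦ -1·X^0·Y^1·Z^2.
Collecting: F(X, Y, Z) = -2*X**3 - 2*X**2*Y + 2*X**2*Z - 2*X*Y**2 + X*Y*Z - X*Z**2 - Y**3 - Y**2*Z - Y*Z**2.


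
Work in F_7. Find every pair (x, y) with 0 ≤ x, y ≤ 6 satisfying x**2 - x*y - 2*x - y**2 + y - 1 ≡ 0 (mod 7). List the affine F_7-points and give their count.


Affine F_7-points: {(0, 3), (0, 5), (2, 2), (2, 4), (4, 0), (4, 4), (5, 0), (5, 3)}; count = 8.

For each of the 49 pairs (x, y) ∈ F_7², evaluate f(x, y) mod 7. Record the zeros.
  x = 0: [0↦6, 1↦6, 2↦4, 3↦0, 4↦1, 5↦0, 6↦4]  zeros at y ∈ {3, 5}
  x = 1: [0↦5, 1↦4, 2↦1, 3↦3, 4↦3, 5↦1, 6↦4]  zeros at y ∈ ∅
  x = 2: [0↦6, 1↦4, 2↦0, 3↦1, 4↦0, 5↦4, 6↦6]  zeros at y ∈ {2, 4}
  x = 3: [0↦2, 1↦6, 2↦1, 3↦1, 4↦6, 5↦2, 6↦3]  zeros at y ∈ ∅
  x = 4: [0↦0, 1↦3, 2↦4, 3↦3, 4↦0, 5↦2, 6↦2]  zeros at y ∈ {0, 4}
  x = 5: [0↦0, 1↦2, 2↦2, 3↦0, 4↦3, 5↦4, 6↦3]  zeros at y ∈ {0, 3}
  x = 6: [0↦2, 1↦3, 2↦2, 3↦6, 4↦1, 5↦1, 6↦6]  zeros at y ∈ ∅
Collecting zeros: affine points = {(0, 3), (0, 5), (2, 2), (2, 4), (4, 0), (4, 4), (5, 0), (5, 3)}.
Total count |C(F_7)_aff| = 8.


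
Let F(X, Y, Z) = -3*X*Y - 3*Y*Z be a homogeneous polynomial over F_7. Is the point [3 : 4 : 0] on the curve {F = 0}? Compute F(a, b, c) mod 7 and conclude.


F(3,4,0) ≡ 6 (mod 7); P is NOT on the curve.

Evaluate F(3, 4, 0) term-by-term (mod 7).
  -3*X*Y ↦ -3·3·4·1 = -36
  -3*Y*Z ↦ -3·1·4·0 = 0
Sum: F(3, 4, 0) = (-36) + (0) = -36.
Reducing mod 7: -36 ≡ 6 (mod 7).
Since F(a, b, c) ≡ 6 ≠ 0 (mod 7), P does NOT lie on the curve.


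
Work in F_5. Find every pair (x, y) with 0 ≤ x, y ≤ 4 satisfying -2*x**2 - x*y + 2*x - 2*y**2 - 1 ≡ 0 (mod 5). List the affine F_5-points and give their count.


Affine F_5-points: {(2, 0), (2, 4), (3, 3), (4, 0), (4, 3)}; count = 5.

For each of the 25 pairs (x, y) ∈ F_5², evaluate f(x, y) mod 5. Record the zeros.
  x = 0: [0↦4, 1↦2, 2↦1, 3↦1, 4↦2]  zeros at y ∈ ∅
  x = 1: [0↦4, 1↦1, 2↦4, 3↦3, 4↦3]  zeros at y ∈ ∅
  x = 2: [0↦0, 1↦1, 2↦3, 3↦1, 4↦0]  zeros at y ∈ {0, 4}
  x = 3: [0↦2, 1↦2, 2↦3, 3↦0, 4↦3]  zeros at y ∈ {3}
  x = 4: [0↦0, 1↦4, 2↦4, 3↦0, 4↦2]  zeros at y ∈ {0, 3}
Collecting zeros: affine points = {(2, 0), (2, 4), (3, 3), (4, 0), (4, 3)}.
Total count |C(F_5)_aff| = 5.


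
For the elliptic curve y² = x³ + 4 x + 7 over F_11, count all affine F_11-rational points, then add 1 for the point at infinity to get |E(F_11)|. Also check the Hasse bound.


Affine points = {(1, 1), (1, 10), (2, 1), (2, 10), (5, 3), (5, 8), (6, 4), (6, 7), (7, 2), (7, 9), (8, 1), (8, 10)}; affine count = 12; |E(F_11)| = 13.

Discriminant check: Δ ∝ 4a³ + 27b² = 4·4³ + 27·7² = 4·64 + 27·49 ≡ 6 (mod 11). Nonzero ⇒ E is nonsingular.
For each x ∈ F_11, compute rhs = x³ + 4·x + 7 mod 11, then count y ∈ F_11 with y² ≡ rhs.
  x = 0: rhs = 7, matching y values: none (0 points).
  x = 1: rhs = 1, matching y values: 1, 10 (2 points).
  x = 2: rhs = 1, matching y values: 1, 10 (2 points).
  x = 3: rhs = 2, matching y values: none (0 points).
  x = 4: rhs = 10, matching y values: none (0 points).
  x = 5: rhs = 9, matching y values: 3, 8 (2 points).
  x = 6: rhs = 5, matching y values: 4, 7 (2 points).
  x = 7: rhs = 4, matching y values: 2, 9 (2 points).
  x = 8: rhs = 1, matching y values: 1, 10 (2 points).
  x = 9: rhs = 2, matching y values: none (0 points).
  x = 10: rhs = 2, matching y values: none (0 points).
Total affine count: 12.
Full point count |E(F_11)| = 12 + 1 = 13.
Hasse bound: |13 − (11+1)| = |1| = 1 ≤ 2√11 ≈ 6.6332 ✓.


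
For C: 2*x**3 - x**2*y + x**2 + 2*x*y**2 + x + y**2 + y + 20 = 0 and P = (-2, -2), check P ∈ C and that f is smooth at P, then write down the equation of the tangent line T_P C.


Tangent line at P: 21*x + 9*y + 60 = 0.

Step 1: f(-2, -2) = 0, so P lies on C.
Step 2: partial derivatives
  f_x(x, y) = 6*x**2 - 2*x*y + 2*x + 2*y**2 + 1, f_y(x, y) = -x**2 + 4*x*y + 2*y + 1.
  f_x(P) = 21, f_y(P) = 9 (gradient nonzero, so P is smooth).
Step 3: tangent line at P: 21·(x − -2) + 9·(y − -2) = 0.
Expanding: 21*x + 9*y + 60 = 0.


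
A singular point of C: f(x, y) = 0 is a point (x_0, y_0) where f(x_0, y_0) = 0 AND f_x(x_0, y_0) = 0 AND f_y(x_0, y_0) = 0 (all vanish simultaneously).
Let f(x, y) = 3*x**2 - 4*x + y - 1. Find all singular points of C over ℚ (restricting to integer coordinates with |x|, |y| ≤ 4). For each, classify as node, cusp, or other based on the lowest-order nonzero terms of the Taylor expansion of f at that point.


No singular points in the scanned grid; C is smooth there.

Compute partial derivatives:
  f_x = 6*x - 4.
  f_y = 1.
f_y = 1 is a nonzero constant, so f_y never vanishes: no point (x, y) can satisfy f = f_x = f_y = 0. In particular no (x, y) ∈ {−4, ..., 4}² is singular; the curve is smooth.


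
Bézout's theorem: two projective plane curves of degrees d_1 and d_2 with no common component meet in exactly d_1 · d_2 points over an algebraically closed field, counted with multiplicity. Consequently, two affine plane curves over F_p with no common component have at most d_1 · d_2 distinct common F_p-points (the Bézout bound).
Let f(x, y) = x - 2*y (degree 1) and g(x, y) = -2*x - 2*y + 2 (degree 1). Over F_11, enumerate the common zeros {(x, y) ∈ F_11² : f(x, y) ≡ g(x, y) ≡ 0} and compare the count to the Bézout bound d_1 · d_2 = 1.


Common zeros: {(8, 4)}; count = 1; Bézout bound = 1.

deg(f) = 1, deg(g) = 1, so Bézout bound = 1.
Scan x ∈ F_11. For each x, list the y ∈ F_11 with f(x, y) ≡ 0 and those with g(x, y) ≡ 0 (mod 11); the common zeros in that column are the intersection.
  x = 0: f ≡ 0 at y ∈ {0}; g ≡ 0 at y ∈ {1}; common: ∅.
  x = 1: f ≡ 0 at y ∈ {6}; g ≡ 0 at y ∈ {0}; common: ∅.
  x = 2: f ≡ 0 at y ∈ {1}; g ≡ 0 at y ∈ {10}; common: ∅.
  x = 3: f ≡ 0 at y ∈ {7}; g ≡ 0 at y ∈ {9}; common: ∅.
  x = 4: f ≡ 0 at y ∈ {2}; g ≡ 0 at y ∈ {8}; common: ∅.
  x = 5: f ≡ 0 at y ∈ {8}; g ≡ 0 at y ∈ {7}; common: ∅.
  x = 6: f ≡ 0 at y ∈ {3}; g ≡ 0 at y ∈ {6}; common: ∅.
  x = 7: f ≡ 0 at y ∈ {9}; g ≡ 0 at y ∈ {5}; common: ∅.
  x = 8: f ≡ 0 at y ∈ {4}; g ≡ 0 at y ∈ {4}; common: {4}.
  x = 9: f ≡ 0 at y ∈ {10}; g ≡ 0 at y ∈ {3}; common: ∅.
  x = 10: f ≡ 0 at y ∈ {5}; g ≡ 0 at y ∈ {2}; common: ∅.
Collecting: common zeros = {(8, 4)}, so the count is 1.
Comparison with the Bézout bound: 1 ≤ 1 = deg(f)·deg(g), as expected for curves with no common component (the bound is attained).


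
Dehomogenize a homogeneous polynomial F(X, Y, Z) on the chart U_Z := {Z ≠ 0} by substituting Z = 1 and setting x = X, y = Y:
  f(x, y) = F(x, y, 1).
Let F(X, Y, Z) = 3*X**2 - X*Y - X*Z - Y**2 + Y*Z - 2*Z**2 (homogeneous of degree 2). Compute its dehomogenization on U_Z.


f(x, y) = 3*x**2 - x*y - x - y**2 + y - 2

On U_Z we set Z = 1. Each monomial c·X^i·Y^j·Z^k in F becomes c·x^i·y^j·1^k = c·x^i·y^j.
Substituting Z = 1: F(X, Y, 1) = 3*x**2 - x*y - x - y**2 + y - 2.
Note: deg(f) ≤ deg(F) = 2; strict inequality happens when F is divisible by Z (lost terms).


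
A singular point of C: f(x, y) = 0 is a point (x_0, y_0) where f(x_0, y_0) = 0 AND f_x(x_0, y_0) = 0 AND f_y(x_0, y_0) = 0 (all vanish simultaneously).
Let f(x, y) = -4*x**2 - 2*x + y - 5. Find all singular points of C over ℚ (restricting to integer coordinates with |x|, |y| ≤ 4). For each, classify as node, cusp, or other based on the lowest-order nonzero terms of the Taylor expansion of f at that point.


No singular points in the scanned grid; C is smooth there.

Compute partial derivatives:
  f_x = -8*x - 2.
  f_y = 1.
f_y = 1 is a nonzero constant, so f_y never vanishes: no point (x, y) can satisfy f = f_x = f_y = 0. In particular no (x, y) ∈ {−4, ..., 4}² is singular; the curve is smooth.


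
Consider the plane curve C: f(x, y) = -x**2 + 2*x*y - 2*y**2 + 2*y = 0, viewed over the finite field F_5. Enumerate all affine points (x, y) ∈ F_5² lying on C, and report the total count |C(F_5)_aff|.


Affine F_5-points: {(0, 0), (0, 1), (2, 1), (2, 2)}; count = 4.

For each of the 25 pairs (x, y) ∈ F_5², evaluate f(x, y) mod 5. Record the zeros.
  x = 0: [0↦0, 1↦0, 2↦1, 3↦3, 4↦1]  zeros at y ∈ {0, 1}
  x = 1: [0↦4, 1↦1, 2↦4, 3↦3, 4↦3]  zeros at y ∈ ∅
  x = 2: [0↦1, 1↦0, 2↦0, 3↦1, 4↦3]  zeros at y ∈ {1, 2}
  x = 3: [0↦1, 1↦2, 2↦4, 3↦2, 4↦1]  zeros at y ∈ ∅
  x = 4: [0↦4, 1↦2, 2↦1, 3↦1, 4↦2]  zeros at y ∈ ∅
Collecting zeros: affine points = {(0, 0), (0, 1), (2, 1), (2, 2)}.
Total count |C(F_5)_aff| = 4.


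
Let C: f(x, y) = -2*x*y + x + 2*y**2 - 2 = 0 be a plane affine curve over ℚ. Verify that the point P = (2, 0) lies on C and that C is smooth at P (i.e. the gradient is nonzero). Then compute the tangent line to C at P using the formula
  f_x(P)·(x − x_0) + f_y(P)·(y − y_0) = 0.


Tangent line at P: x - 4*y - 2 = 0.

Step 1: f(2, 0) = 0, so P lies on C.
Step 2: partial derivatives
  f_x(x, y) = 1 - 2*y, f_y(x, y) = -2*x + 4*y.
  f_x(P) = 1, f_y(P) = -4 (gradient nonzero, so P is smooth).
Step 3: tangent line at P: 1·(x − 2) + -4·(y − 0) = 0.
Expanding: x - 4*y - 2 = 0.


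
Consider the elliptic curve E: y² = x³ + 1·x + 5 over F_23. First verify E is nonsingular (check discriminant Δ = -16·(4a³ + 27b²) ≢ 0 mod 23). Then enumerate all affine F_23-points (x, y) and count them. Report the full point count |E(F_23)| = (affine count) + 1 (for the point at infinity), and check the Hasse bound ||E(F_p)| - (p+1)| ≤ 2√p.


Affine points = {(3, 9), (3, 14), (4, 2), (4, 21), (10, 7), (10, 16), (11, 6), (11, 17), (14, 7), (14, 16), (16, 0), (17, 6), (17, 17), (18, 6), (18, 17), (19, 11), (19, 12), (21, 8), (21, 15), (22, 7), (22, 16)}; affine count = 21; |E(F_23)| = 22.

Discriminant check: Δ ∝ 4a³ + 27b² = 4·1³ + 27·5² = 4·1 + 27·25 ≡ 12 (mod 23). Nonzero ⇒ E is nonsingular.
For each x ∈ F_23, compute rhs = x³ + 1·x + 5 mod 23, then count y ∈ F_23 with y² ≡ rhs.
  x = 0: rhs = 5, matching y values: none (0 points).
  x = 1: rhs = 7, matching y values: none (0 points).
  x = 2: rhs = 15, matching y values: none (0 points).
  x = 3: rhs = 12, matching y values: 9, 14 (2 points).
  x = 4: rhs = 4, matching y values: 2, 21 (2 points).
  x = 5: rhs = 20, matching y values: none (0 points).
  x = 6: rhs = 20, matching y values: none (0 points).
  x = 7: rhs = 10, matching y values: none (0 points).
  x = 8: rhs = 19, matching y values: none (0 points).
  x = 9: rhs = 7, matching y values: none (0 points).
  x = 10: rhs = 3, matching y values: 7, 16 (2 points).
  x = 11: rhs = 13, matching y values: 6, 17 (2 points).
  x = 12: rhs = 20, matching y values: none (0 points).
  x = 13: rhs = 7, matching y values: none (0 points).
  x = 14: rhs = 3, matching y values: 7, 16 (2 points).
  x = 15: rhs = 14, matching y values: none (0 points).
  x = 16: rhs = 0, matching y values: 0 (1 points).
  x = 17: rhs = 13, matching y values: 6, 17 (2 points).
  x = 18: rhs = 13, matching y values: 6, 17 (2 points).
  x = 19: rhs = 6, matching y values: 11, 12 (2 points).
  x = 20: rhs = 21, matching y values: none (0 points).
  x = 21: rhs = 18, matching y values: 8, 15 (2 points).
  x = 22: rhs = 3, matching y values: 7, 16 (2 points).
Total affine count: 21.
Full point count |E(F_23)| = 21 + 1 = 22.
Hasse bound: |22 − (23+1)| = |-2| = 2 ≤ 2√23 ≈ 9.5917 ✓.


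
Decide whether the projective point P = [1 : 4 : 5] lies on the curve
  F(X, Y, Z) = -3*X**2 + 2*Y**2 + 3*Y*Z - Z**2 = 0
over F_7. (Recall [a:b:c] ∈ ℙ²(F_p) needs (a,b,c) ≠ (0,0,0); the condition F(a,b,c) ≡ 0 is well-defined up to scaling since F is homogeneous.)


F(1,4,5) ≡ 1 (mod 7); P is NOT on the curve.

Evaluate F(1, 4, 5) term-by-term (mod 7).
  -3*X**2 ↦ -3·1·1·1 = -3
  2*Y**2 ↦ 2·1·16·1 = 32
  3*Y*Z ↦ 3·1·4·5 = 60
  -Z**2 ↦ -1·1·1·25 = -25
Sum: F(1, 4, 5) = (-3) + (32) + (60) + (-25) = 64.
Reducing mod 7: 64 ≡ 1 (mod 7).
Since F(a, b, c) ≡ 1 ≠ 0 (mod 7), P does NOT lie on the curve.


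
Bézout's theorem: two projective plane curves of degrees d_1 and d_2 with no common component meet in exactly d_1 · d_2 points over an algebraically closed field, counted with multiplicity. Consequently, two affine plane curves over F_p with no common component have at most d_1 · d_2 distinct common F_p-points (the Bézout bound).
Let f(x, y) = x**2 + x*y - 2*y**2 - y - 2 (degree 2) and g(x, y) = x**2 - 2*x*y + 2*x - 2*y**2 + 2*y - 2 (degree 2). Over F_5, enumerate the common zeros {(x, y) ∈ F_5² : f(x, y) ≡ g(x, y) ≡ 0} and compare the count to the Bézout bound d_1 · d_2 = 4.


Common zeros: ∅; count = 0; Bézout bound = 4.

deg(f) = 2, deg(g) = 2, so Bézout bound = 4.
Scan x ∈ F_5. For each x, list the y ∈ F_5 with f(x, y) ≡ 0 and those with g(x, y) ≡ 0 (mod 5); the common zeros in that column are the intersection.
  x = 0: f ≡ 0 at y ∈ {1}; g ≡ 0 at y ∈ ∅; common: ∅.
  x = 1: f ≡ 0 at y ∈ ∅; g ≡ 0 at y ∈ ∅; common: ∅.
  x = 2: f ≡ 0 at y ∈ ∅; g ≡ 0 at y ∈ ∅; common: ∅.
  x = 3: f ≡ 0 at y ∈ {3}; g ≡ 0 at y ∈ {4}; common: ∅.
  x = 4: f ≡ 0 at y ∈ {1, 3}; g ≡ 0 at y ∈ ∅; common: ∅.
Collecting: common zeros = ∅, so the count is 0.
Comparison with the Bézout bound: 0 ≤ 4 = deg(f)·deg(g), as expected for curves with no common component (the affine F_5-count falls short of the bound because intersections may lie at infinity, over extension fields, or carry multiplicity).


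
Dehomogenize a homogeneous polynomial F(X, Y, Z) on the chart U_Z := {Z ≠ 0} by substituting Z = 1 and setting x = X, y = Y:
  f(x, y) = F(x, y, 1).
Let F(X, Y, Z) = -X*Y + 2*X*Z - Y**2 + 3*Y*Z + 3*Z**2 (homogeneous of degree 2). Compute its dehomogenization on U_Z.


f(x, y) = -x*y + 2*x - y**2 + 3*y + 3

On U_Z we set Z = 1. Each monomial c·X^i·Y^j·Z^k in F becomes c·x^i·y^j·1^k = c·x^i·y^j.
Substituting Z = 1: F(X, Y, 1) = -x*y + 2*x - y**2 + 3*y + 3.
Note: deg(f) ≤ deg(F) = 2; strict inequality happens when F is divisible by Z (lost terms).


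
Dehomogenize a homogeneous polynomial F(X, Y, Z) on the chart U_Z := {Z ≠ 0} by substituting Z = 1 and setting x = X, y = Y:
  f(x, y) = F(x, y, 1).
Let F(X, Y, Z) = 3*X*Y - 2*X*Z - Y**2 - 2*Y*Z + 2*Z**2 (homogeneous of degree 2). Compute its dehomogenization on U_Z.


f(x, y) = 3*x*y - 2*x - y**2 - 2*y + 2

On U_Z we set Z = 1. Each monomial c·X^i·Y^j·Z^k in F becomes c·x^i·y^j·1^k = c·x^i·y^j.
Substituting Z = 1: F(X, Y, 1) = 3*x*y - 2*x - y**2 - 2*y + 2.
Note: deg(f) ≤ deg(F) = 2; strict inequality happens when F is divisible by Z (lost terms).


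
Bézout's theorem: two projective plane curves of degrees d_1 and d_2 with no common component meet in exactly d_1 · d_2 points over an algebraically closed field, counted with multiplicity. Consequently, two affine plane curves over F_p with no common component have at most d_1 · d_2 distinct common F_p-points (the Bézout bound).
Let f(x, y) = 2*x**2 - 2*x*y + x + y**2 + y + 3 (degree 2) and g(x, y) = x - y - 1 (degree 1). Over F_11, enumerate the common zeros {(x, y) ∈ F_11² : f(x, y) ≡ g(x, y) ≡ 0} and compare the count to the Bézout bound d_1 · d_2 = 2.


Common zeros: {(2, 1), (7, 6)}; count = 2; Bézout bound = 2.

deg(f) = 2, deg(g) = 1, so Bézout bound = 2.
Scan x ∈ F_11. For each x, list the y ∈ F_11 with f(x, y) ≡ 0 and those with g(x, y) ≡ 0 (mod 11); the common zeros in that column are the intersection.
  x = 0: f ≡ 0 at y ∈ {5}; g ≡ 0 at y ∈ {10}; common: ∅.
  x = 1: f ≡ 0 at y ∈ ∅; g ≡ 0 at y ∈ {0}; common: ∅.
  x = 2: f ≡ 0 at y ∈ {1, 2}; g ≡ 0 at y ∈ {1}; common: {1}.
  x = 3: f ≡ 0 at y ∈ ∅; g ≡ 0 at y ∈ {2}; common: ∅.
  x = 4: f ≡ 0 at y ∈ {1, 6}; g ≡ 0 at y ∈ {3}; common: ∅.
  x = 5: f ≡ 0 at y ∈ {2, 7}; g ≡ 0 at y ∈ {4}; common: ∅.
  x = 6: f ≡ 0 at y ∈ ∅; g ≡ 0 at y ∈ {5}; common: ∅.
  x = 7: f ≡ 0 at y ∈ {6, 7}; g ≡ 0 at y ∈ {6}; common: {6}.
  x = 8: f ≡ 0 at y ∈ ∅; g ≡ 0 at y ∈ {7}; common: ∅.
  x = 9: f ≡ 0 at y ∈ {3}; g ≡ 0 at y ∈ {8}; common: ∅.
  x = 10: f ≡ 0 at y ∈ {3, 5}; g ≡ 0 at y ∈ {9}; common: ∅.
Collecting: common zeros = {(2, 1), (7, 6)}, so the count is 2.
Comparison with the Bézout bound: 2 ≤ 2 = deg(f)·deg(g), as expected for curves with no common component (the bound is attained).


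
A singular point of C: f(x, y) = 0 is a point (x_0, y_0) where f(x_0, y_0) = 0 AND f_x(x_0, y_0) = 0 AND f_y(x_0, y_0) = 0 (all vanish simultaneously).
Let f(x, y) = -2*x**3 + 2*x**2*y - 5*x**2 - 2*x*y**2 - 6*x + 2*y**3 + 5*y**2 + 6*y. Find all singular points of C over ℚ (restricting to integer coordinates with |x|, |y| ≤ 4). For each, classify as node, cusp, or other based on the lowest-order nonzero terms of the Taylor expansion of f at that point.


Singular points: {(-1, -1)}; classification: node.

Compute partial derivatives:
  f_x = -6*x**2 + 4*x*y - 10*x - 2*y**2 - 6.
  f_y = 2*x**2 - 4*x*y + 6*y**2 + 10*y + 6.
Scan x_0 ∈ {−4, ..., 4}. For each x_0, f_y(x_0, y) is a polynomial in y; find its integer roots y ∈ {−4, ..., 4}, then test f_x and f at those candidates.
  x = -4: f_y(-4, y) = 6*y**2 + 26*y + 38; no integer root y with |y| ≤ 4.
  x = -3: f_y(-3, y) = 6*y**2 + 22*y + 24; no integer root y with |y| ≤ 4.
  x = -2: f_y(-2, y) = 6*y**2 + 18*y + 14; no integer root y with |y| ≤ 4.
  x = -1: f_y(-1, y) = 6*y**2 + 14*y + 8; vanishes at y ∈ {-1}. (-1, -1): f_x = 0, f = 0 — SINGULAR.
  x = 0: f_y(0, y) = 6*y**2 + 10*y + 6; no integer root y with |y| ≤ 4.
  x = 1: f_y(1, y) = 6*y**2 + 6*y + 8; no integer root y with |y| ≤ 4.
  x = 2: f_y(2, y) = 6*y**2 + 2*y + 14; no integer root y with |y| ≤ 4.
  x = 3: f_y(3, y) = 6*y**2 - 2*y + 24; no integer root y with |y| ≤ 4.
  x = 4: f_y(4, y) = 6*y**2 - 6*y + 38; no integer root y with |y| ≤ 4.
Only singular point on the grid: (-1, -1).
Classify: substitute x = -1 + u, y = -1 + v and expand: f = -2*u**3 + 2*u**2*v - u**2 - 2*u*v**2 + 2*v**3 + v**2.
No constant or linear terms (consistent with a singular point). Quadratic part: -u**2 + v**2. Cubic part: -2*u**3 + 2*u**2*v - 2*u*v**2 + 2*v**3.
The quadratic part v**2 - u**2 = (v − u)(v + u) splits into two distinct linear factors, so there are two distinct tangent lines y − -1 = ±(x − -1) — this is a node (ordinary double point).
Classification: node.


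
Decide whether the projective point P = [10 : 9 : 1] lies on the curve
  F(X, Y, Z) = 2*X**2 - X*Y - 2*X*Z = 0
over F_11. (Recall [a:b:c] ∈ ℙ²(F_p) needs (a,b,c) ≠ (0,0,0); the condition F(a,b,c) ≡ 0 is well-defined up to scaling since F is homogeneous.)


F(10,9,1) ≡ 2 (mod 11); P is NOT on the curve.

Evaluate F(10, 9, 1) term-by-term (mod 11).
  2*X**2 ↦ 2·100·1·1 = 200
  -X*Y ↦ -1·10·9·1 = -90
  -2*X*Z ↦ -2·10·1·1 = -20
Sum: F(10, 9, 1) = (200) + (-90) + (-20) = 90.
Reducing mod 11: 90 ≡ 2 (mod 11).
Since F(a, b, c) ≡ 2 ≠ 0 (mod 11), P does NOT lie on the curve.


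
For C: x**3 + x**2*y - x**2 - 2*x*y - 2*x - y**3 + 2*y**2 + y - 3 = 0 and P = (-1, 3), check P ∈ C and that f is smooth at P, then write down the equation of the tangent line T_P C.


Tangent line at P: -9*x - 11*y + 24 = 0.

Step 1: f(-1, 3) = 0, so P lies on C.
Step 2: partial derivatives
  f_x(x, y) = 3*x**2 + 2*x*y - 2*x - 2*y - 2, f_y(x, y) = x**2 - 2*x - 3*y**2 + 4*y + 1.
  f_x(P) = -9, f_y(P) = -11 (gradient nonzero, so P is smooth).
Step 3: tangent line at P: -9·(x − -1) + -11·(y − 3) = 0.
Expanding: -9*x - 11*y + 24 = 0.


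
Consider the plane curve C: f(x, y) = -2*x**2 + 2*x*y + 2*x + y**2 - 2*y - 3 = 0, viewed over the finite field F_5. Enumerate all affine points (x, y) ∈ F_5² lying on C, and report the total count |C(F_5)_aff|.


Affine F_5-points: {(0, 3), (0, 4), (3, 0), (3, 1), (4, 1), (4, 3)}; count = 6.

For each of the 25 pairs (x, y) ∈ F_5², evaluate f(x, y) mod 5. Record the zeros.
  x = 0: [0↦2, 1↦1, 2↦2, 3↦0, 4↦0]  zeros at y ∈ {3, 4}
  x = 1: [0↦2, 1↦3, 2↦1, 3↦1, 4↦3]  zeros at y ∈ ∅
  x = 2: [0↦3, 1↦1, 2↦1, 3↦3, 4↦2]  zeros at y ∈ ∅
  x = 3: [0↦0, 1↦0, 2↦2, 3↦1, 4↦2]  zeros at y ∈ {0, 1}
  x = 4: [0↦3, 1↦0, 2↦4, 3↦0, 4↦3]  zeros at y ∈ {1, 3}
Collecting zeros: affine points = {(0, 3), (0, 4), (3, 0), (3, 1), (4, 1), (4, 3)}.
Total count |C(F_5)_aff| = 6.


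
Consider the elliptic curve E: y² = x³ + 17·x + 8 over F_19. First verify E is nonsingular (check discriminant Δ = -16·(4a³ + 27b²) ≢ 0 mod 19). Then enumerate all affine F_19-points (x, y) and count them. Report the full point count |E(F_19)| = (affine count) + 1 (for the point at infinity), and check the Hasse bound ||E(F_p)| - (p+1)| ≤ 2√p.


Affine points = {(1, 8), (1, 11), (4, 8), (4, 11), (5, 3), (5, 16), (9, 4), (9, 15), (10, 0), (11, 5), (11, 14), (14, 8), (14, 11), (15, 3), (15, 16), (16, 5), (16, 14), (17, 2), (17, 17), (18, 3), (18, 16)}; affine count = 21; |E(F_19)| = 22.

Discriminant check: Δ ∝ 4a³ + 27b² = 4·17³ + 27·8² = 4·4913 + 27·64 ≡ 5 (mod 19). Nonzero ⇒ E is nonsingular.
For each x ∈ F_19, compute rhs = x³ + 17·x + 8 mod 19, then count y ∈ F_19 with y² ≡ rhs.
  x = 0: rhs = 8, matching y values: none (0 points).
  x = 1: rhs = 7, matching y values: 8, 11 (2 points).
  x = 2: rhs = 12, matching y values: none (0 points).
  x = 3: rhs = 10, matching y values: none (0 points).
  x = 4: rhs = 7, matching y values: 8, 11 (2 points).
  x = 5: rhs = 9, matching y values: 3, 16 (2 points).
  x = 6: rhs = 3, matching y values: none (0 points).
  x = 7: rhs = 14, matching y values: none (0 points).
  x = 8: rhs = 10, matching y values: none (0 points).
  x = 9: rhs = 16, matching y values: 4, 15 (2 points).
  x = 10: rhs = 0, matching y values: 0 (1 points).
  x = 11: rhs = 6, matching y values: 5, 14 (2 points).
  x = 12: rhs = 2, matching y values: none (0 points).
  x = 13: rhs = 13, matching y values: none (0 points).
  x = 14: rhs = 7, matching y values: 8, 11 (2 points).
  x = 15: rhs = 9, matching y values: 3, 16 (2 points).
  x = 16: rhs = 6, matching y values: 5, 14 (2 points).
  x = 17: rhs = 4, matching y values: 2, 17 (2 points).
  x = 18: rhs = 9, matching y values: 3, 16 (2 points).
Total affine count: 21.
Full point count |E(F_19)| = 21 + 1 = 22.
Hasse bound: |22 − (19+1)| = |2| = 2 ≤ 2√19 ≈ 8.7178 ✓.


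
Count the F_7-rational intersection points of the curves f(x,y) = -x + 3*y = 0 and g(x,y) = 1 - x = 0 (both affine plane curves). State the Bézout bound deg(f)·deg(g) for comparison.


Common zeros: {(1, 5)}; count = 1; Bézout bound = 1.

deg(f) = 1, deg(g) = 1, so Bézout bound = 1.
Scan x ∈ F_7. For each x, list the y ∈ F_7 with f(x, y) ≡ 0 and those with g(x, y) ≡ 0 (mod 7); the common zeros in that column are the intersection.
  x = 0: f ≡ 0 at y ∈ {0}; g ≡ 0 at y ∈ ∅; common: ∅.
  x = 1: f ≡ 0 at y ∈ {5}; g ≡ 0 at y ∈ {0, 1, 2, 3, 4, 5, 6}; common: {5}.
  x = 2: f ≡ 0 at y ∈ {3}; g ≡ 0 at y ∈ ∅; common: ∅.
  x = 3: f ≡ 0 at y ∈ {1}; g ≡ 0 at y ∈ ∅; common: ∅.
  x = 4: f ≡ 0 at y ∈ {6}; g ≡ 0 at y ∈ ∅; common: ∅.
  x = 5: f ≡ 0 at y ∈ {4}; g ≡ 0 at y ∈ ∅; common: ∅.
  x = 6: f ≡ 0 at y ∈ {2}; g ≡ 0 at y ∈ ∅; common: ∅.
Collecting: common zeros = {(1, 5)}, so the count is 1.
Comparison with the Bézout bound: 1 ≤ 1 = deg(f)·deg(g), as expected for curves with no common component (the bound is attained).


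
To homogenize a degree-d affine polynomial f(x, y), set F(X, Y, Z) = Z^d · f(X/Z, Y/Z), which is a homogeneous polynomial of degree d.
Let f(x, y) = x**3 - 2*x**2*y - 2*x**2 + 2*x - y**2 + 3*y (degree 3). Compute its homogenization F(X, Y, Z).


F(X, Y, Z) = X**3 - 2*X**2*Y - 2*X**2*Z + 2*X*Z**2 - Y**2*Z + 3*Y*Z**2

deg(f) = 3.
Substitute x = X/Z, y = Y/Z into f, then multiply by Z^3.
  monomial 1·x^3·y^0 ↦ 1·X^3·Y^0·Z^0.
  monomial -2·x^2·y^1 ↦ -2·X^2·Y^1·Z^0.
  monomial -2·x^2·y^0 ↦ -2·X^2·Y^0·Z^1.
  monomial 2·x^1·y^0 ↦ 2·X^1·Y^0·Z^2.
  monomial -1·x^0·y^2 ↦ -1·X^0·Y^2·Z^1.
  monomial 3·x^0·y^1 ↦ 3·X^0·Y^1·Z^2.
Collecting: F(X, Y, Z) = X**3 - 2*X**2*Y - 2*X**2*Z + 2*X*Z**2 - Y**2*Z + 3*Y*Z**2.


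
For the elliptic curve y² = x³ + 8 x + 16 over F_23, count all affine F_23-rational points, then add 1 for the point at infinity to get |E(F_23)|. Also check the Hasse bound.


Affine points = {(0, 4), (0, 19), (1, 5), (1, 18), (6, 2), (6, 21), (7, 1), (7, 22), (9, 9), (9, 14), (11, 3), (11, 20), (12, 0), (16, 10), (16, 13), (18, 9), (18, 14), (19, 9), (19, 14)}; affine count = 19; |E(F_23)| = 20.

Discriminant check: Δ ∝ 4a³ + 27b² = 4·8³ + 27·16² = 4·512 + 27·256 ≡ 13 (mod 23). Nonzero ⇒ E is nonsingular.
For each x ∈ F_23, compute rhs = x³ + 8·x + 16 mod 23, then count y ∈ F_23 with y² ≡ rhs.
  x = 0: rhs = 16, matching y values: 4, 19 (2 points).
  x = 1: rhs = 2, matching y values: 5, 18 (2 points).
  x = 2: rhs = 17, matching y values: none (0 points).
  x = 3: rhs = 21, matching y values: none (0 points).
  x = 4: rhs = 20, matching y values: none (0 points).
  x = 5: rhs = 20, matching y values: none (0 points).
  x = 6: rhs = 4, matching y values: 2, 21 (2 points).
  x = 7: rhs = 1, matching y values: 1, 22 (2 points).
  x = 8: rhs = 17, matching y values: none (0 points).
  x = 9: rhs = 12, matching y values: 9, 14 (2 points).
  x = 10: rhs = 15, matching y values: none (0 points).
  x = 11: rhs = 9, matching y values: 3, 20 (2 points).
  x = 12: rhs = 0, matching y values: 0 (1 points).
  x = 13: rhs = 17, matching y values: none (0 points).
  x = 14: rhs = 20, matching y values: none (0 points).
  x = 15: rhs = 15, matching y values: none (0 points).
  x = 16: rhs = 8, matching y values: 10, 13 (2 points).
  x = 17: rhs = 5, matching y values: none (0 points).
  x = 18: rhs = 12, matching y values: 9, 14 (2 points).
  x = 19: rhs = 12, matching y values: 9, 14 (2 points).
  x = 20: rhs = 11, matching y values: none (0 points).
  x = 21: rhs = 15, matching y values: none (0 points).
  x = 22: rhs = 7, matching y values: none (0 points).
Total affine count: 19.
Full point count |E(F_23)| = 19 + 1 = 20.
Hasse bound: |20 − (23+1)| = |-4| = 4 ≤ 2√23 ≈ 9.5917 ✓.


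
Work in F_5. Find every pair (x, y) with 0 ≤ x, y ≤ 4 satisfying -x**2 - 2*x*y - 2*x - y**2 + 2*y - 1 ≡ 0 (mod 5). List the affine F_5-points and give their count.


Affine F_5-points: {(0, 1), (1, 1), (1, 4), (4, 0), (4, 4)}; count = 5.

For each of the 25 pairs (x, y) ∈ F_5², evaluate f(x, y) mod 5. Record the zeros.
  x = 0: [0↦4, 1↦0, 2↦4, 3↦1, 4↦1]  zeros at y ∈ {1}
  x = 1: [0↦1, 1↦0, 2↦2, 3↦2, 4↦0]  zeros at y ∈ {1, 4}
  x = 2: [0↦1, 1↦3, 2↦3, 3↦1, 4↦2]  zeros at y ∈ ∅
  x = 3: [0↦4, 1↦4, 2↦2, 3↦3, 4↦2]  zeros at y ∈ ∅
  x = 4: [0↦0, 1↦3, 2↦4, 3↦3, 4↦0]  zeros at y ∈ {0, 4}
Collecting zeros: affine points = {(0, 1), (1, 1), (1, 4), (4, 0), (4, 4)}.
Total count |C(F_5)_aff| = 5.
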